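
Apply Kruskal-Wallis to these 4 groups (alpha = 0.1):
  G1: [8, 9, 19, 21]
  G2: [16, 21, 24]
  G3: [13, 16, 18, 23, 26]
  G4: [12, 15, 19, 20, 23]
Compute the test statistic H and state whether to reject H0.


Step 1: Combine all N = 17 observations and assign midranks.
sorted (value, group, rank): (8,G1,1), (9,G1,2), (12,G4,3), (13,G3,4), (15,G4,5), (16,G2,6.5), (16,G3,6.5), (18,G3,8), (19,G1,9.5), (19,G4,9.5), (20,G4,11), (21,G1,12.5), (21,G2,12.5), (23,G3,14.5), (23,G4,14.5), (24,G2,16), (26,G3,17)
Step 2: Sum ranks within each group.
R_1 = 25 (n_1 = 4)
R_2 = 35 (n_2 = 3)
R_3 = 50 (n_3 = 5)
R_4 = 43 (n_4 = 5)
Step 3: H = 12/(N(N+1)) * sum(R_i^2/n_i) - 3(N+1)
     = 12/(17*18) * (25^2/4 + 35^2/3 + 50^2/5 + 43^2/5) - 3*18
     = 0.039216 * 1434.38 - 54
     = 2.250327.
Step 4: Ties present; correction factor C = 1 - 24/(17^3 - 17) = 0.995098. Corrected H = 2.250327 / 0.995098 = 2.261412.
Step 5: Under H0, H ~ chi^2(3); p-value = 0.519954.
Step 6: alpha = 0.1. fail to reject H0.

H = 2.2614, df = 3, p = 0.519954, fail to reject H0.


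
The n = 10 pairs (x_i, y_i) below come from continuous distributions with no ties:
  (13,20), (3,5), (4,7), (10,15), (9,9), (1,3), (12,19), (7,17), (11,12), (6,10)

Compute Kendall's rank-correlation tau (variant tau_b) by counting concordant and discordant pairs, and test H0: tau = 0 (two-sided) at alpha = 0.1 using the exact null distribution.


Step 1: Enumerate the 45 unordered pairs (i,j) with i<j and classify each by sign(x_j-x_i) * sign(y_j-y_i).
  (1,2):dx=-10,dy=-15->C; (1,3):dx=-9,dy=-13->C; (1,4):dx=-3,dy=-5->C; (1,5):dx=-4,dy=-11->C
  (1,6):dx=-12,dy=-17->C; (1,7):dx=-1,dy=-1->C; (1,8):dx=-6,dy=-3->C; (1,9):dx=-2,dy=-8->C
  (1,10):dx=-7,dy=-10->C; (2,3):dx=+1,dy=+2->C; (2,4):dx=+7,dy=+10->C; (2,5):dx=+6,dy=+4->C
  (2,6):dx=-2,dy=-2->C; (2,7):dx=+9,dy=+14->C; (2,8):dx=+4,dy=+12->C; (2,9):dx=+8,dy=+7->C
  (2,10):dx=+3,dy=+5->C; (3,4):dx=+6,dy=+8->C; (3,5):dx=+5,dy=+2->C; (3,6):dx=-3,dy=-4->C
  (3,7):dx=+8,dy=+12->C; (3,8):dx=+3,dy=+10->C; (3,9):dx=+7,dy=+5->C; (3,10):dx=+2,dy=+3->C
  (4,5):dx=-1,dy=-6->C; (4,6):dx=-9,dy=-12->C; (4,7):dx=+2,dy=+4->C; (4,8):dx=-3,dy=+2->D
  (4,9):dx=+1,dy=-3->D; (4,10):dx=-4,dy=-5->C; (5,6):dx=-8,dy=-6->C; (5,7):dx=+3,dy=+10->C
  (5,8):dx=-2,dy=+8->D; (5,9):dx=+2,dy=+3->C; (5,10):dx=-3,dy=+1->D; (6,7):dx=+11,dy=+16->C
  (6,8):dx=+6,dy=+14->C; (6,9):dx=+10,dy=+9->C; (6,10):dx=+5,dy=+7->C; (7,8):dx=-5,dy=-2->C
  (7,9):dx=-1,dy=-7->C; (7,10):dx=-6,dy=-9->C; (8,9):dx=+4,dy=-5->D; (8,10):dx=-1,dy=-7->C
  (9,10):dx=-5,dy=-2->C
Step 2: C = 40, D = 5, total pairs = 45.
Step 3: tau = (C - D)/(n(n-1)/2) = (40 - 5)/45 = 0.777778.
Step 4: Exact two-sided p-value (enumerate n! = 3628800 permutations of y under H0): p = 0.000946.
Step 5: alpha = 0.1. reject H0.

tau_b = 0.7778 (C=40, D=5), p = 0.000946, reject H0.


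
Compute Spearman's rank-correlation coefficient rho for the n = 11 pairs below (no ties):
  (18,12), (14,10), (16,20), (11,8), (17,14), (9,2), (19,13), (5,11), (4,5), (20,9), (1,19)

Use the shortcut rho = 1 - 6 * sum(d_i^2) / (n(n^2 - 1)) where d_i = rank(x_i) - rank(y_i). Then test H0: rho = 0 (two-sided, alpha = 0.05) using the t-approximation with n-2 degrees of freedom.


Step 1: Rank x and y separately (midranks; no ties here).
rank(x): 18->9, 14->6, 16->7, 11->5, 17->8, 9->4, 19->10, 5->3, 4->2, 20->11, 1->1
rank(y): 12->7, 10->5, 20->11, 8->3, 14->9, 2->1, 13->8, 11->6, 5->2, 9->4, 19->10
Step 2: d_i = R_x(i) - R_y(i); compute d_i^2.
  (9-7)^2=4, (6-5)^2=1, (7-11)^2=16, (5-3)^2=4, (8-9)^2=1, (4-1)^2=9, (10-8)^2=4, (3-6)^2=9, (2-2)^2=0, (11-4)^2=49, (1-10)^2=81
sum(d^2) = 178.
Step 3: rho = 1 - 6*178 / (11*(11^2 - 1)) = 1 - 1068/1320 = 0.190909.
Step 4: Under H0, t = rho * sqrt((n-2)/(1-rho^2)) = 0.5835 ~ t(9).
Step 5: Two-sided p-value from the t-distribution with 9 df = 0.573913.
Step 6: alpha = 0.05. fail to reject H0.

rho = 0.1909, p = 0.573913, fail to reject H0 at alpha = 0.05.


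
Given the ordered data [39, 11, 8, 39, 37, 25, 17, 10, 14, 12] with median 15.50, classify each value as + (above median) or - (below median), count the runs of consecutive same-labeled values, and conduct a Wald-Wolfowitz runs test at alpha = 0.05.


Step 1: Compute median = 15.50; label A = above, B = below.
Labels in order: ABBAAAABBB  (n_A = 5, n_B = 5)
Step 2: Count runs R = 4.
Step 3: Under H0 (random ordering), E[R] = 2*n_A*n_B/(n_A+n_B) + 1 = 2*5*5/10 + 1 = 6.0000.
        Var[R] = 2*n_A*n_B*(2*n_A*n_B - n_A - n_B) / ((n_A+n_B)^2 * (n_A+n_B-1)) = 2000/900 = 2.2222.
        SD[R] = 1.4907.
Step 4: Continuity-corrected z = (R + 0.5 - E[R]) / SD[R] = (4 + 0.5 - 6.0000) / 1.4907 = -1.0062.
Step 5: Two-sided p-value via normal approximation = 2*(1 - Phi(|z|)) = 0.314305.
Step 6: alpha = 0.05. fail to reject H0.

R = 4, z = -1.0062, p = 0.314305, fail to reject H0.


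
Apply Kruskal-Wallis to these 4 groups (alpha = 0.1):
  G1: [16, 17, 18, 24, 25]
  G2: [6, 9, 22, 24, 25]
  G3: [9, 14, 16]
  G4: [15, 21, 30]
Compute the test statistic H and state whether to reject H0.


Step 1: Combine all N = 16 observations and assign midranks.
sorted (value, group, rank): (6,G2,1), (9,G2,2.5), (9,G3,2.5), (14,G3,4), (15,G4,5), (16,G1,6.5), (16,G3,6.5), (17,G1,8), (18,G1,9), (21,G4,10), (22,G2,11), (24,G1,12.5), (24,G2,12.5), (25,G1,14.5), (25,G2,14.5), (30,G4,16)
Step 2: Sum ranks within each group.
R_1 = 50.5 (n_1 = 5)
R_2 = 41.5 (n_2 = 5)
R_3 = 13 (n_3 = 3)
R_4 = 31 (n_4 = 3)
Step 3: H = 12/(N(N+1)) * sum(R_i^2/n_i) - 3(N+1)
     = 12/(16*17) * (50.5^2/5 + 41.5^2/5 + 13^2/3 + 31^2/3) - 3*17
     = 0.044118 * 1231.17 - 51
     = 3.316176.
Step 4: Ties present; correction factor C = 1 - 24/(16^3 - 16) = 0.994118. Corrected H = 3.316176 / 0.994118 = 3.335799.
Step 5: Under H0, H ~ chi^2(3); p-value = 0.342691.
Step 6: alpha = 0.1. fail to reject H0.

H = 3.3358, df = 3, p = 0.342691, fail to reject H0.


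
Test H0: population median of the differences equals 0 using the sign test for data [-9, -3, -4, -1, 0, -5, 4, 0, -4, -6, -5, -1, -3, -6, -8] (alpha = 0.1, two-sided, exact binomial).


Step 1: Discard zero differences. Original n = 15; n_eff = number of nonzero differences = 13.
Nonzero differences (with sign): -9, -3, -4, -1, -5, +4, -4, -6, -5, -1, -3, -6, -8
Step 2: Count signs: positive = 1, negative = 12.
Step 3: Under H0: P(positive) = 0.5, so the number of positives S ~ Bin(13, 0.5).
Step 4: Two-sided exact p-value = sum of Bin(13,0.5) probabilities at or below the observed probability = 0.003418.
Step 5: alpha = 0.1. reject H0.

n_eff = 13, pos = 1, neg = 12, p = 0.003418, reject H0.


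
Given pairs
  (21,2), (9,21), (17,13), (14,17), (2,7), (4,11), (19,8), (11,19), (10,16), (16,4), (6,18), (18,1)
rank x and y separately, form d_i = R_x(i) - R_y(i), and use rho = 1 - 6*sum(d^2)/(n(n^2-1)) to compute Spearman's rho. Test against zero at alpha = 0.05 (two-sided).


Step 1: Rank x and y separately (midranks; no ties here).
rank(x): 21->12, 9->4, 17->9, 14->7, 2->1, 4->2, 19->11, 11->6, 10->5, 16->8, 6->3, 18->10
rank(y): 2->2, 21->12, 13->7, 17->9, 7->4, 11->6, 8->5, 19->11, 16->8, 4->3, 18->10, 1->1
Step 2: d_i = R_x(i) - R_y(i); compute d_i^2.
  (12-2)^2=100, (4-12)^2=64, (9-7)^2=4, (7-9)^2=4, (1-4)^2=9, (2-6)^2=16, (11-5)^2=36, (6-11)^2=25, (5-8)^2=9, (8-3)^2=25, (3-10)^2=49, (10-1)^2=81
sum(d^2) = 422.
Step 3: rho = 1 - 6*422 / (12*(12^2 - 1)) = 1 - 2532/1716 = -0.475524.
Step 4: Under H0, t = rho * sqrt((n-2)/(1-rho^2)) = -1.7094 ~ t(10).
Step 5: Two-sided p-value from the t-distribution with 10 df = 0.118176.
Step 6: alpha = 0.05. fail to reject H0.

rho = -0.4755, p = 0.118176, fail to reject H0 at alpha = 0.05.


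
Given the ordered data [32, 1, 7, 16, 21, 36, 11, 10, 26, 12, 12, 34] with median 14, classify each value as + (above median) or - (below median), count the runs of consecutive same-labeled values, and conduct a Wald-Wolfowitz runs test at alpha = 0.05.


Step 1: Compute median = 14; label A = above, B = below.
Labels in order: ABBAAABBABBA  (n_A = 6, n_B = 6)
Step 2: Count runs R = 7.
Step 3: Under H0 (random ordering), E[R] = 2*n_A*n_B/(n_A+n_B) + 1 = 2*6*6/12 + 1 = 7.0000.
        Var[R] = 2*n_A*n_B*(2*n_A*n_B - n_A - n_B) / ((n_A+n_B)^2 * (n_A+n_B-1)) = 4320/1584 = 2.7273.
        SD[R] = 1.6514.
Step 4: R = E[R], so z = 0 with no continuity correction.
Step 5: Two-sided p-value via normal approximation = 2*(1 - Phi(|z|)) = 1.000000.
Step 6: alpha = 0.05. fail to reject H0.

R = 7, z = 0.0000, p = 1.000000, fail to reject H0.


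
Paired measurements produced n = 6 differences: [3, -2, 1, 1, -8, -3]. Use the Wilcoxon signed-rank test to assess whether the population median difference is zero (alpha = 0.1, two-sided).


Step 1: Drop any zero differences (none here) and take |d_i|.
|d| = [3, 2, 1, 1, 8, 3]
Step 2: Midrank |d_i| (ties get averaged ranks).
ranks: |3|->4.5, |2|->3, |1|->1.5, |1|->1.5, |8|->6, |3|->4.5
Step 3: Attach original signs; sum ranks with positive sign and with negative sign.
W+ = 4.5 + 1.5 + 1.5 = 7.5
W- = 3 + 6 + 4.5 = 13.5
(Check: W+ + W- = 21 should equal n(n+1)/2 = 21.)
Step 4: Test statistic W = min(W+, W-) = 7.5.
Step 5: Ties in |d|, so use the tie-corrected normal approximation.
        E[W] = n(n+1)/4 = 6*7/4 = 10.5.
        Tie groups: |d|=1 (t=2), |d|=3 (t=2); sum(t^3 - t) = 12.
        Var[W] = n(n+1)(2n+1)/24 - sum(t^3-t)/48 = 546/24 - 12/48 = 22.5.
        z = (W - E[W]) / sqrt(Var[W]) = (7.5 - 10.5) / 4.7434 = -0.6325.
        Two-sided p = 2*Phi(z) = 0.527089.
Step 6: alpha = 0.1. fail to reject H0.

W+ = 7.5, W- = 13.5, W = min = 7.5, p = 0.527089, fail to reject H0.


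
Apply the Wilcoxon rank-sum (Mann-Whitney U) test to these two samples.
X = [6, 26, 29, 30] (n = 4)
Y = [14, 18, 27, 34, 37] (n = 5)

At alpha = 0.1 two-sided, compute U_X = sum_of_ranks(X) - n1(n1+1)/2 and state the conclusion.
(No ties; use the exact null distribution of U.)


Step 1: Combine and sort all 9 observations; assign midranks.
sorted (value, group): (6,X), (14,Y), (18,Y), (26,X), (27,Y), (29,X), (30,X), (34,Y), (37,Y)
ranks: 6->1, 14->2, 18->3, 26->4, 27->5, 29->6, 30->7, 34->8, 37->9
Step 2: Rank sum for X: R1 = 1 + 4 + 6 + 7 = 18.
Step 3: U_X = R1 - n1(n1+1)/2 = 18 - 4*5/2 = 18 - 10 = 8.
       U_Y = n1*n2 - U_X = 20 - 8 = 12.
Step 4: No ties, so the exact null distribution of U (based on enumerating the C(9,4) = 126 equally likely rank assignments) gives the two-sided p-value.
Step 5: p-value = 0.730159; compare to alpha = 0.1. fail to reject H0.

U_X = 8, p = 0.730159, fail to reject H0 at alpha = 0.1.


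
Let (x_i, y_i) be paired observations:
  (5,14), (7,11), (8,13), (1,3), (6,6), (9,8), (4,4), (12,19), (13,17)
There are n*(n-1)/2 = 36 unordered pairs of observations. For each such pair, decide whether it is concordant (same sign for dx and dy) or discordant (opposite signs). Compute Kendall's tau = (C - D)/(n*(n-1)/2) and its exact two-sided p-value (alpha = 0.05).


Step 1: Enumerate the 36 unordered pairs (i,j) with i<j and classify each by sign(x_j-x_i) * sign(y_j-y_i).
  (1,2):dx=+2,dy=-3->D; (1,3):dx=+3,dy=-1->D; (1,4):dx=-4,dy=-11->C; (1,5):dx=+1,dy=-8->D
  (1,6):dx=+4,dy=-6->D; (1,7):dx=-1,dy=-10->C; (1,8):dx=+7,dy=+5->C; (1,9):dx=+8,dy=+3->C
  (2,3):dx=+1,dy=+2->C; (2,4):dx=-6,dy=-8->C; (2,5):dx=-1,dy=-5->C; (2,6):dx=+2,dy=-3->D
  (2,7):dx=-3,dy=-7->C; (2,8):dx=+5,dy=+8->C; (2,9):dx=+6,dy=+6->C; (3,4):dx=-7,dy=-10->C
  (3,5):dx=-2,dy=-7->C; (3,6):dx=+1,dy=-5->D; (3,7):dx=-4,dy=-9->C; (3,8):dx=+4,dy=+6->C
  (3,9):dx=+5,dy=+4->C; (4,5):dx=+5,dy=+3->C; (4,6):dx=+8,dy=+5->C; (4,7):dx=+3,dy=+1->C
  (4,8):dx=+11,dy=+16->C; (4,9):dx=+12,dy=+14->C; (5,6):dx=+3,dy=+2->C; (5,7):dx=-2,dy=-2->C
  (5,8):dx=+6,dy=+13->C; (5,9):dx=+7,dy=+11->C; (6,7):dx=-5,dy=-4->C; (6,8):dx=+3,dy=+11->C
  (6,9):dx=+4,dy=+9->C; (7,8):dx=+8,dy=+15->C; (7,9):dx=+9,dy=+13->C; (8,9):dx=+1,dy=-2->D
Step 2: C = 29, D = 7, total pairs = 36.
Step 3: tau = (C - D)/(n(n-1)/2) = (29 - 7)/36 = 0.611111.
Step 4: Exact two-sided p-value (enumerate n! = 362880 permutations of y under H0): p = 0.024741.
Step 5: alpha = 0.05. reject H0.

tau_b = 0.6111 (C=29, D=7), p = 0.024741, reject H0.


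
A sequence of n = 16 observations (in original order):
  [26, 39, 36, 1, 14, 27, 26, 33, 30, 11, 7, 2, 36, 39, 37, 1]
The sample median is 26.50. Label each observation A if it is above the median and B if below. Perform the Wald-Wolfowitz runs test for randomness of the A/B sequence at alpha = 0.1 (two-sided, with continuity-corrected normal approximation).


Step 1: Compute median = 26.50; label A = above, B = below.
Labels in order: BAABBABAABBBAAAB  (n_A = 8, n_B = 8)
Step 2: Count runs R = 9.
Step 3: Under H0 (random ordering), E[R] = 2*n_A*n_B/(n_A+n_B) + 1 = 2*8*8/16 + 1 = 9.0000.
        Var[R] = 2*n_A*n_B*(2*n_A*n_B - n_A - n_B) / ((n_A+n_B)^2 * (n_A+n_B-1)) = 14336/3840 = 3.7333.
        SD[R] = 1.9322.
Step 4: R = E[R], so z = 0 with no continuity correction.
Step 5: Two-sided p-value via normal approximation = 2*(1 - Phi(|z|)) = 1.000000.
Step 6: alpha = 0.1. fail to reject H0.

R = 9, z = 0.0000, p = 1.000000, fail to reject H0.


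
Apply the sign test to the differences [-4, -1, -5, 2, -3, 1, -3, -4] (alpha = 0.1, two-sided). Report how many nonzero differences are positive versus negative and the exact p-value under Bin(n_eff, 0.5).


Step 1: Discard zero differences. Original n = 8; n_eff = number of nonzero differences = 8.
Nonzero differences (with sign): -4, -1, -5, +2, -3, +1, -3, -4
Step 2: Count signs: positive = 2, negative = 6.
Step 3: Under H0: P(positive) = 0.5, so the number of positives S ~ Bin(8, 0.5).
Step 4: Two-sided exact p-value = sum of Bin(8,0.5) probabilities at or below the observed probability = 0.289062.
Step 5: alpha = 0.1. fail to reject H0.

n_eff = 8, pos = 2, neg = 6, p = 0.289062, fail to reject H0.


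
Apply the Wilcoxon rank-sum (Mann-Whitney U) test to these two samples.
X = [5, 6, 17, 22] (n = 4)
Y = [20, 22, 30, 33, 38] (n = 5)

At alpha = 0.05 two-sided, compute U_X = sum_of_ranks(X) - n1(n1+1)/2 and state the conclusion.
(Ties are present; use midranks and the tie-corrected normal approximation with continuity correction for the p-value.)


Step 1: Combine and sort all 9 observations; assign midranks.
sorted (value, group): (5,X), (6,X), (17,X), (20,Y), (22,X), (22,Y), (30,Y), (33,Y), (38,Y)
ranks: 5->1, 6->2, 17->3, 20->4, 22->5.5, 22->5.5, 30->7, 33->8, 38->9
Step 2: Rank sum for X: R1 = 1 + 2 + 3 + 5.5 = 11.5.
Step 3: U_X = R1 - n1(n1+1)/2 = 11.5 - 4*5/2 = 11.5 - 10 = 1.5.
       U_Y = n1*n2 - U_X = 20 - 1.5 = 18.5.
Step 4: Ties are present, so use the tie-corrected normal approximation (with continuity correction) for the p-value.
Step 5: p-value = 0.049090; compare to alpha = 0.05. reject H0.

U_X = 1.5, p = 0.049090, reject H0 at alpha = 0.05.


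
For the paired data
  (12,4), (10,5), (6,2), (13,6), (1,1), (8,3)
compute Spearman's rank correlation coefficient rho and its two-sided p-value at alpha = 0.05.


Step 1: Rank x and y separately (midranks; no ties here).
rank(x): 12->5, 10->4, 6->2, 13->6, 1->1, 8->3
rank(y): 4->4, 5->5, 2->2, 6->6, 1->1, 3->3
Step 2: d_i = R_x(i) - R_y(i); compute d_i^2.
  (5-4)^2=1, (4-5)^2=1, (2-2)^2=0, (6-6)^2=0, (1-1)^2=0, (3-3)^2=0
sum(d^2) = 2.
Step 3: rho = 1 - 6*2 / (6*(6^2 - 1)) = 1 - 12/210 = 0.942857.
Step 4: Under H0, t = rho * sqrt((n-2)/(1-rho^2)) = 5.6595 ~ t(4).
Step 5: Two-sided p-value from the t-distribution with 4 df = 0.004805.
Step 6: alpha = 0.05. reject H0.

rho = 0.9429, p = 0.004805, reject H0 at alpha = 0.05.


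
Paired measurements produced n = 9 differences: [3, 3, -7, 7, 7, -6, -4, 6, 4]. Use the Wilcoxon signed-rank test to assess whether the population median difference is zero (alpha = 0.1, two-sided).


Step 1: Drop any zero differences (none here) and take |d_i|.
|d| = [3, 3, 7, 7, 7, 6, 4, 6, 4]
Step 2: Midrank |d_i| (ties get averaged ranks).
ranks: |3|->1.5, |3|->1.5, |7|->8, |7|->8, |7|->8, |6|->5.5, |4|->3.5, |6|->5.5, |4|->3.5
Step 3: Attach original signs; sum ranks with positive sign and with negative sign.
W+ = 1.5 + 1.5 + 8 + 8 + 5.5 + 3.5 = 28
W- = 8 + 5.5 + 3.5 = 17
(Check: W+ + W- = 45 should equal n(n+1)/2 = 45.)
Step 4: Test statistic W = min(W+, W-) = 17.
Step 5: Ties in |d|, so use the tie-corrected normal approximation.
        E[W] = n(n+1)/4 = 9*10/4 = 22.5.
        Tie groups: |d|=3 (t=2), |d|=4 (t=2), |d|=6 (t=2), |d|=7 (t=3); sum(t^3 - t) = 42.
        Var[W] = n(n+1)(2n+1)/24 - sum(t^3-t)/48 = 1710/24 - 42/48 = 70.375.
        z = (W - E[W]) / sqrt(Var[W]) = (17 - 22.5) / 8.3890 = -0.6556.
        Two-sided p = 2*Phi(z) = 0.512067.
Step 6: alpha = 0.1. fail to reject H0.

W+ = 28, W- = 17, W = min = 17, p = 0.512067, fail to reject H0.


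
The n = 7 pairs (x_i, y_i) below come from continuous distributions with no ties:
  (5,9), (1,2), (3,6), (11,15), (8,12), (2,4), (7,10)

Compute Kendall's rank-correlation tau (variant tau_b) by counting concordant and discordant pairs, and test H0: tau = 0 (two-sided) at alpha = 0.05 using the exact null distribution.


Step 1: Enumerate the 21 unordered pairs (i,j) with i<j and classify each by sign(x_j-x_i) * sign(y_j-y_i).
  (1,2):dx=-4,dy=-7->C; (1,3):dx=-2,dy=-3->C; (1,4):dx=+6,dy=+6->C; (1,5):dx=+3,dy=+3->C
  (1,6):dx=-3,dy=-5->C; (1,7):dx=+2,dy=+1->C; (2,3):dx=+2,dy=+4->C; (2,4):dx=+10,dy=+13->C
  (2,5):dx=+7,dy=+10->C; (2,6):dx=+1,dy=+2->C; (2,7):dx=+6,dy=+8->C; (3,4):dx=+8,dy=+9->C
  (3,5):dx=+5,dy=+6->C; (3,6):dx=-1,dy=-2->C; (3,7):dx=+4,dy=+4->C; (4,5):dx=-3,dy=-3->C
  (4,6):dx=-9,dy=-11->C; (4,7):dx=-4,dy=-5->C; (5,6):dx=-6,dy=-8->C; (5,7):dx=-1,dy=-2->C
  (6,7):dx=+5,dy=+6->C
Step 2: C = 21, D = 0, total pairs = 21.
Step 3: tau = (C - D)/(n(n-1)/2) = (21 - 0)/21 = 1.000000.
Step 4: Exact two-sided p-value (enumerate n! = 5040 permutations of y under H0): p = 0.000397.
Step 5: alpha = 0.05. reject H0.

tau_b = 1.0000 (C=21, D=0), p = 0.000397, reject H0.


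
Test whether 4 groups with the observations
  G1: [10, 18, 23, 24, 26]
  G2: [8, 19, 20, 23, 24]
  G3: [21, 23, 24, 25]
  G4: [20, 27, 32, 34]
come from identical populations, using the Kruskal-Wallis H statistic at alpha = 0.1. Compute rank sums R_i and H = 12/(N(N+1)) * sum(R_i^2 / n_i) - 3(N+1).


Step 1: Combine all N = 18 observations and assign midranks.
sorted (value, group, rank): (8,G2,1), (10,G1,2), (18,G1,3), (19,G2,4), (20,G2,5.5), (20,G4,5.5), (21,G3,7), (23,G1,9), (23,G2,9), (23,G3,9), (24,G1,12), (24,G2,12), (24,G3,12), (25,G3,14), (26,G1,15), (27,G4,16), (32,G4,17), (34,G4,18)
Step 2: Sum ranks within each group.
R_1 = 41 (n_1 = 5)
R_2 = 31.5 (n_2 = 5)
R_3 = 42 (n_3 = 4)
R_4 = 56.5 (n_4 = 4)
Step 3: H = 12/(N(N+1)) * sum(R_i^2/n_i) - 3(N+1)
     = 12/(18*19) * (41^2/5 + 31.5^2/5 + 42^2/4 + 56.5^2/4) - 3*19
     = 0.035088 * 1773.71 - 57
     = 5.235526.
Step 4: Ties present; correction factor C = 1 - 54/(18^3 - 18) = 0.990712. Corrected H = 5.235526 / 0.990712 = 5.284609.
Step 5: Under H0, H ~ chi^2(3); p-value = 0.152104.
Step 6: alpha = 0.1. fail to reject H0.

H = 5.2846, df = 3, p = 0.152104, fail to reject H0.


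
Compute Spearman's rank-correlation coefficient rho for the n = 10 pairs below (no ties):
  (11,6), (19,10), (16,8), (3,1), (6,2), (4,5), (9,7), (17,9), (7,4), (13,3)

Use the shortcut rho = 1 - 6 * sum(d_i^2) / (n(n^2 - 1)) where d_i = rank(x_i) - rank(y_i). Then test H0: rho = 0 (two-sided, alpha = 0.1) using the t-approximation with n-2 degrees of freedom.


Step 1: Rank x and y separately (midranks; no ties here).
rank(x): 11->6, 19->10, 16->8, 3->1, 6->3, 4->2, 9->5, 17->9, 7->4, 13->7
rank(y): 6->6, 10->10, 8->8, 1->1, 2->2, 5->5, 7->7, 9->9, 4->4, 3->3
Step 2: d_i = R_x(i) - R_y(i); compute d_i^2.
  (6-6)^2=0, (10-10)^2=0, (8-8)^2=0, (1-1)^2=0, (3-2)^2=1, (2-5)^2=9, (5-7)^2=4, (9-9)^2=0, (4-4)^2=0, (7-3)^2=16
sum(d^2) = 30.
Step 3: rho = 1 - 6*30 / (10*(10^2 - 1)) = 1 - 180/990 = 0.818182.
Step 4: Under H0, t = rho * sqrt((n-2)/(1-rho^2)) = 4.0249 ~ t(8).
Step 5: Two-sided p-value from the t-distribution with 8 df = 0.003815.
Step 6: alpha = 0.1. reject H0.

rho = 0.8182, p = 0.003815, reject H0 at alpha = 0.1.


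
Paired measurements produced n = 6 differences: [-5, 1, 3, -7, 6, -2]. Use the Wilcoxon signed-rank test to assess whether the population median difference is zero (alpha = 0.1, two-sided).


Step 1: Drop any zero differences (none here) and take |d_i|.
|d| = [5, 1, 3, 7, 6, 2]
Step 2: Midrank |d_i| (ties get averaged ranks).
ranks: |5|->4, |1|->1, |3|->3, |7|->6, |6|->5, |2|->2
Step 3: Attach original signs; sum ranks with positive sign and with negative sign.
W+ = 1 + 3 + 5 = 9
W- = 4 + 6 + 2 = 12
(Check: W+ + W- = 21 should equal n(n+1)/2 = 21.)
Step 4: Test statistic W = min(W+, W-) = 9.
Step 5: No ties, so the exact null distribution over the 2^6 = 64 sign assignments gives the two-sided p-value = 0.843750.
Step 6: alpha = 0.1. fail to reject H0.

W+ = 9, W- = 12, W = min = 9, p = 0.843750, fail to reject H0.


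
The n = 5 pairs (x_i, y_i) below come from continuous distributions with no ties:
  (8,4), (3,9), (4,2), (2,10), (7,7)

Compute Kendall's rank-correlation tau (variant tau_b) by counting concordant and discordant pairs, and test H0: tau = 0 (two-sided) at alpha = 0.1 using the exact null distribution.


Step 1: Enumerate the 10 unordered pairs (i,j) with i<j and classify each by sign(x_j-x_i) * sign(y_j-y_i).
  (1,2):dx=-5,dy=+5->D; (1,3):dx=-4,dy=-2->C; (1,4):dx=-6,dy=+6->D; (1,5):dx=-1,dy=+3->D
  (2,3):dx=+1,dy=-7->D; (2,4):dx=-1,dy=+1->D; (2,5):dx=+4,dy=-2->D; (3,4):dx=-2,dy=+8->D
  (3,5):dx=+3,dy=+5->C; (4,5):dx=+5,dy=-3->D
Step 2: C = 2, D = 8, total pairs = 10.
Step 3: tau = (C - D)/(n(n-1)/2) = (2 - 8)/10 = -0.600000.
Step 4: Exact two-sided p-value (enumerate n! = 120 permutations of y under H0): p = 0.233333.
Step 5: alpha = 0.1. fail to reject H0.

tau_b = -0.6000 (C=2, D=8), p = 0.233333, fail to reject H0.


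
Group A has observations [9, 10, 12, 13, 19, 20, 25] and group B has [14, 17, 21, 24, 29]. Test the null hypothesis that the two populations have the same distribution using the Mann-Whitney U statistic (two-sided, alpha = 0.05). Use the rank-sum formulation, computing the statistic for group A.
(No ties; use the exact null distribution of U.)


Step 1: Combine and sort all 12 observations; assign midranks.
sorted (value, group): (9,X), (10,X), (12,X), (13,X), (14,Y), (17,Y), (19,X), (20,X), (21,Y), (24,Y), (25,X), (29,Y)
ranks: 9->1, 10->2, 12->3, 13->4, 14->5, 17->6, 19->7, 20->8, 21->9, 24->10, 25->11, 29->12
Step 2: Rank sum for X: R1 = 1 + 2 + 3 + 4 + 7 + 8 + 11 = 36.
Step 3: U_X = R1 - n1(n1+1)/2 = 36 - 7*8/2 = 36 - 28 = 8.
       U_Y = n1*n2 - U_X = 35 - 8 = 27.
Step 4: No ties, so the exact null distribution of U (based on enumerating the C(12,7) = 792 equally likely rank assignments) gives the two-sided p-value.
Step 5: p-value = 0.148990; compare to alpha = 0.05. fail to reject H0.

U_X = 8, p = 0.148990, fail to reject H0 at alpha = 0.05.


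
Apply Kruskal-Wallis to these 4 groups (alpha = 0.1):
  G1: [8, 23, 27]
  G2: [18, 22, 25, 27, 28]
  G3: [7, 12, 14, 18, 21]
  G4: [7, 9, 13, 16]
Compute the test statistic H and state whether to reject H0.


Step 1: Combine all N = 17 observations and assign midranks.
sorted (value, group, rank): (7,G3,1.5), (7,G4,1.5), (8,G1,3), (9,G4,4), (12,G3,5), (13,G4,6), (14,G3,7), (16,G4,8), (18,G2,9.5), (18,G3,9.5), (21,G3,11), (22,G2,12), (23,G1,13), (25,G2,14), (27,G1,15.5), (27,G2,15.5), (28,G2,17)
Step 2: Sum ranks within each group.
R_1 = 31.5 (n_1 = 3)
R_2 = 68 (n_2 = 5)
R_3 = 34 (n_3 = 5)
R_4 = 19.5 (n_4 = 4)
Step 3: H = 12/(N(N+1)) * sum(R_i^2/n_i) - 3(N+1)
     = 12/(17*18) * (31.5^2/3 + 68^2/5 + 34^2/5 + 19.5^2/4) - 3*18
     = 0.039216 * 1581.81 - 54
     = 8.031863.
Step 4: Ties present; correction factor C = 1 - 18/(17^3 - 17) = 0.996324. Corrected H = 8.031863 / 0.996324 = 8.061501.
Step 5: Under H0, H ~ chi^2(3); p-value = 0.044758.
Step 6: alpha = 0.1. reject H0.

H = 8.0615, df = 3, p = 0.044758, reject H0.


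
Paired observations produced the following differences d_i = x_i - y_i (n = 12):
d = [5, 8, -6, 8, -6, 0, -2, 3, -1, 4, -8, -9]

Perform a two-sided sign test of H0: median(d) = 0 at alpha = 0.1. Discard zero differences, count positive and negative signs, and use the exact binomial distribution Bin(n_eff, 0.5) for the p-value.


Step 1: Discard zero differences. Original n = 12; n_eff = number of nonzero differences = 11.
Nonzero differences (with sign): +5, +8, -6, +8, -6, -2, +3, -1, +4, -8, -9
Step 2: Count signs: positive = 5, negative = 6.
Step 3: Under H0: P(positive) = 0.5, so the number of positives S ~ Bin(11, 0.5).
Step 4: Two-sided exact p-value = sum of Bin(11,0.5) probabilities at or below the observed probability = 1.000000.
Step 5: alpha = 0.1. fail to reject H0.

n_eff = 11, pos = 5, neg = 6, p = 1.000000, fail to reject H0.


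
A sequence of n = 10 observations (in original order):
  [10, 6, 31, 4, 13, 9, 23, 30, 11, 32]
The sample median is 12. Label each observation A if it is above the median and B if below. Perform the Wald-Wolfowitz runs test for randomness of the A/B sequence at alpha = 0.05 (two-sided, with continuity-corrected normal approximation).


Step 1: Compute median = 12; label A = above, B = below.
Labels in order: BBABABAABA  (n_A = 5, n_B = 5)
Step 2: Count runs R = 8.
Step 3: Under H0 (random ordering), E[R] = 2*n_A*n_B/(n_A+n_B) + 1 = 2*5*5/10 + 1 = 6.0000.
        Var[R] = 2*n_A*n_B*(2*n_A*n_B - n_A - n_B) / ((n_A+n_B)^2 * (n_A+n_B-1)) = 2000/900 = 2.2222.
        SD[R] = 1.4907.
Step 4: Continuity-corrected z = (R - 0.5 - E[R]) / SD[R] = (8 - 0.5 - 6.0000) / 1.4907 = 1.0062.
Step 5: Two-sided p-value via normal approximation = 2*(1 - Phi(|z|)) = 0.314305.
Step 6: alpha = 0.05. fail to reject H0.

R = 8, z = 1.0062, p = 0.314305, fail to reject H0.


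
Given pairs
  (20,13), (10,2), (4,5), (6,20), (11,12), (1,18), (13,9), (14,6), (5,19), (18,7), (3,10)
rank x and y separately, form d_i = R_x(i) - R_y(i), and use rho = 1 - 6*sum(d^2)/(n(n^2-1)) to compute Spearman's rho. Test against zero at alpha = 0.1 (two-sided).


Step 1: Rank x and y separately (midranks; no ties here).
rank(x): 20->11, 10->6, 4->3, 6->5, 11->7, 1->1, 13->8, 14->9, 5->4, 18->10, 3->2
rank(y): 13->8, 2->1, 5->2, 20->11, 12->7, 18->9, 9->5, 6->3, 19->10, 7->4, 10->6
Step 2: d_i = R_x(i) - R_y(i); compute d_i^2.
  (11-8)^2=9, (6-1)^2=25, (3-2)^2=1, (5-11)^2=36, (7-7)^2=0, (1-9)^2=64, (8-5)^2=9, (9-3)^2=36, (4-10)^2=36, (10-4)^2=36, (2-6)^2=16
sum(d^2) = 268.
Step 3: rho = 1 - 6*268 / (11*(11^2 - 1)) = 1 - 1608/1320 = -0.218182.
Step 4: Under H0, t = rho * sqrt((n-2)/(1-rho^2)) = -0.6707 ~ t(9).
Step 5: Two-sided p-value from the t-distribution with 9 df = 0.519248.
Step 6: alpha = 0.1. fail to reject H0.

rho = -0.2182, p = 0.519248, fail to reject H0 at alpha = 0.1.


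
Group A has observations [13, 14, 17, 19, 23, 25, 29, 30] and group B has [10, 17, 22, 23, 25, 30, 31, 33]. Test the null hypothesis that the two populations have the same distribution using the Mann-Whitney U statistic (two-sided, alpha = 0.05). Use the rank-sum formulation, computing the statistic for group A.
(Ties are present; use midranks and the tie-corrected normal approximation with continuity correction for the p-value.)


Step 1: Combine and sort all 16 observations; assign midranks.
sorted (value, group): (10,Y), (13,X), (14,X), (17,X), (17,Y), (19,X), (22,Y), (23,X), (23,Y), (25,X), (25,Y), (29,X), (30,X), (30,Y), (31,Y), (33,Y)
ranks: 10->1, 13->2, 14->3, 17->4.5, 17->4.5, 19->6, 22->7, 23->8.5, 23->8.5, 25->10.5, 25->10.5, 29->12, 30->13.5, 30->13.5, 31->15, 33->16
Step 2: Rank sum for X: R1 = 2 + 3 + 4.5 + 6 + 8.5 + 10.5 + 12 + 13.5 = 60.
Step 3: U_X = R1 - n1(n1+1)/2 = 60 - 8*9/2 = 60 - 36 = 24.
       U_Y = n1*n2 - U_X = 64 - 24 = 40.
Step 4: Ties are present, so use the tie-corrected normal approximation (with continuity correction) for the p-value.
Step 5: p-value = 0.429537; compare to alpha = 0.05. fail to reject H0.

U_X = 24, p = 0.429537, fail to reject H0 at alpha = 0.05.


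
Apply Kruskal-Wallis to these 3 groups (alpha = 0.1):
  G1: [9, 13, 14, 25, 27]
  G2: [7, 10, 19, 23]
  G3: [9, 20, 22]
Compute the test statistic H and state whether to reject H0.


Step 1: Combine all N = 12 observations and assign midranks.
sorted (value, group, rank): (7,G2,1), (9,G1,2.5), (9,G3,2.5), (10,G2,4), (13,G1,5), (14,G1,6), (19,G2,7), (20,G3,8), (22,G3,9), (23,G2,10), (25,G1,11), (27,G1,12)
Step 2: Sum ranks within each group.
R_1 = 36.5 (n_1 = 5)
R_2 = 22 (n_2 = 4)
R_3 = 19.5 (n_3 = 3)
Step 3: H = 12/(N(N+1)) * sum(R_i^2/n_i) - 3(N+1)
     = 12/(12*13) * (36.5^2/5 + 22^2/4 + 19.5^2/3) - 3*13
     = 0.076923 * 514.2 - 39
     = 0.553846.
Step 4: Ties present; correction factor C = 1 - 6/(12^3 - 12) = 0.996503. Corrected H = 0.553846 / 0.996503 = 0.555789.
Step 5: Under H0, H ~ chi^2(2); p-value = 0.757377.
Step 6: alpha = 0.1. fail to reject H0.

H = 0.5558, df = 2, p = 0.757377, fail to reject H0.


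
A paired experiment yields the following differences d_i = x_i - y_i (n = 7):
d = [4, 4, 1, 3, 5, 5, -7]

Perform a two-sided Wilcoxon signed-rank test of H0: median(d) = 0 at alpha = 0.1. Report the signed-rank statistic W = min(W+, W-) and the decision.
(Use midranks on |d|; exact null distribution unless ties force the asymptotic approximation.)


Step 1: Drop any zero differences (none here) and take |d_i|.
|d| = [4, 4, 1, 3, 5, 5, 7]
Step 2: Midrank |d_i| (ties get averaged ranks).
ranks: |4|->3.5, |4|->3.5, |1|->1, |3|->2, |5|->5.5, |5|->5.5, |7|->7
Step 3: Attach original signs; sum ranks with positive sign and with negative sign.
W+ = 3.5 + 3.5 + 1 + 2 + 5.5 + 5.5 = 21
W- = 7 = 7
(Check: W+ + W- = 28 should equal n(n+1)/2 = 28.)
Step 4: Test statistic W = min(W+, W-) = 7.
Step 5: Ties in |d|, so use the tie-corrected normal approximation.
        E[W] = n(n+1)/4 = 7*8/4 = 14.
        Tie groups: |d|=4 (t=2), |d|=5 (t=2); sum(t^3 - t) = 12.
        Var[W] = n(n+1)(2n+1)/24 - sum(t^3-t)/48 = 840/24 - 12/48 = 34.75.
        z = (W - E[W]) / sqrt(Var[W]) = (7 - 14) / 5.8949 = -1.1875.
        Two-sided p = 2*Phi(z) = 0.235044.
Step 6: alpha = 0.1. fail to reject H0.

W+ = 21, W- = 7, W = min = 7, p = 0.235044, fail to reject H0.


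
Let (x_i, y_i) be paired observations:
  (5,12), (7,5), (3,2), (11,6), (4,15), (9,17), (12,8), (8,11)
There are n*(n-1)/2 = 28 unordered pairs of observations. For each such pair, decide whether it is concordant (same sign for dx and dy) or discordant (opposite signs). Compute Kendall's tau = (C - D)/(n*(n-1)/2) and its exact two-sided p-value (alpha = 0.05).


Step 1: Enumerate the 28 unordered pairs (i,j) with i<j and classify each by sign(x_j-x_i) * sign(y_j-y_i).
  (1,2):dx=+2,dy=-7->D; (1,3):dx=-2,dy=-10->C; (1,4):dx=+6,dy=-6->D; (1,5):dx=-1,dy=+3->D
  (1,6):dx=+4,dy=+5->C; (1,7):dx=+7,dy=-4->D; (1,8):dx=+3,dy=-1->D; (2,3):dx=-4,dy=-3->C
  (2,4):dx=+4,dy=+1->C; (2,5):dx=-3,dy=+10->D; (2,6):dx=+2,dy=+12->C; (2,7):dx=+5,dy=+3->C
  (2,8):dx=+1,dy=+6->C; (3,4):dx=+8,dy=+4->C; (3,5):dx=+1,dy=+13->C; (3,6):dx=+6,dy=+15->C
  (3,7):dx=+9,dy=+6->C; (3,8):dx=+5,dy=+9->C; (4,5):dx=-7,dy=+9->D; (4,6):dx=-2,dy=+11->D
  (4,7):dx=+1,dy=+2->C; (4,8):dx=-3,dy=+5->D; (5,6):dx=+5,dy=+2->C; (5,7):dx=+8,dy=-7->D
  (5,8):dx=+4,dy=-4->D; (6,7):dx=+3,dy=-9->D; (6,8):dx=-1,dy=-6->C; (7,8):dx=-4,dy=+3->D
Step 2: C = 15, D = 13, total pairs = 28.
Step 3: tau = (C - D)/(n(n-1)/2) = (15 - 13)/28 = 0.071429.
Step 4: Exact two-sided p-value (enumerate n! = 40320 permutations of y under H0): p = 0.904861.
Step 5: alpha = 0.05. fail to reject H0.

tau_b = 0.0714 (C=15, D=13), p = 0.904861, fail to reject H0.


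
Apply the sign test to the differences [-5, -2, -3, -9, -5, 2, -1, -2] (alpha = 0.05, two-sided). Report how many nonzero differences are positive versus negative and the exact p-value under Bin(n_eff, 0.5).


Step 1: Discard zero differences. Original n = 8; n_eff = number of nonzero differences = 8.
Nonzero differences (with sign): -5, -2, -3, -9, -5, +2, -1, -2
Step 2: Count signs: positive = 1, negative = 7.
Step 3: Under H0: P(positive) = 0.5, so the number of positives S ~ Bin(8, 0.5).
Step 4: Two-sided exact p-value = sum of Bin(8,0.5) probabilities at or below the observed probability = 0.070312.
Step 5: alpha = 0.05. fail to reject H0.

n_eff = 8, pos = 1, neg = 7, p = 0.070312, fail to reject H0.


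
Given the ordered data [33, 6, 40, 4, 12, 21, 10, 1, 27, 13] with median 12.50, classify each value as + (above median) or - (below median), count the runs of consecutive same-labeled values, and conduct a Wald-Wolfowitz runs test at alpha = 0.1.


Step 1: Compute median = 12.50; label A = above, B = below.
Labels in order: ABABBABBAA  (n_A = 5, n_B = 5)
Step 2: Count runs R = 7.
Step 3: Under H0 (random ordering), E[R] = 2*n_A*n_B/(n_A+n_B) + 1 = 2*5*5/10 + 1 = 6.0000.
        Var[R] = 2*n_A*n_B*(2*n_A*n_B - n_A - n_B) / ((n_A+n_B)^2 * (n_A+n_B-1)) = 2000/900 = 2.2222.
        SD[R] = 1.4907.
Step 4: Continuity-corrected z = (R - 0.5 - E[R]) / SD[R] = (7 - 0.5 - 6.0000) / 1.4907 = 0.3354.
Step 5: Two-sided p-value via normal approximation = 2*(1 - Phi(|z|)) = 0.737316.
Step 6: alpha = 0.1. fail to reject H0.

R = 7, z = 0.3354, p = 0.737316, fail to reject H0.


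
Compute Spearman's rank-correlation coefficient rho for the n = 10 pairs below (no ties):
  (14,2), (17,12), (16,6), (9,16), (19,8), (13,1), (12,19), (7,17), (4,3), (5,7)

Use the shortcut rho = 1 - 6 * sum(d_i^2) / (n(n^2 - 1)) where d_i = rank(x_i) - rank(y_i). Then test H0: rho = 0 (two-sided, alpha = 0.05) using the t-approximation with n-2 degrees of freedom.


Step 1: Rank x and y separately (midranks; no ties here).
rank(x): 14->7, 17->9, 16->8, 9->4, 19->10, 13->6, 12->5, 7->3, 4->1, 5->2
rank(y): 2->2, 12->7, 6->4, 16->8, 8->6, 1->1, 19->10, 17->9, 3->3, 7->5
Step 2: d_i = R_x(i) - R_y(i); compute d_i^2.
  (7-2)^2=25, (9-7)^2=4, (8-4)^2=16, (4-8)^2=16, (10-6)^2=16, (6-1)^2=25, (5-10)^2=25, (3-9)^2=36, (1-3)^2=4, (2-5)^2=9
sum(d^2) = 176.
Step 3: rho = 1 - 6*176 / (10*(10^2 - 1)) = 1 - 1056/990 = -0.066667.
Step 4: Under H0, t = rho * sqrt((n-2)/(1-rho^2)) = -0.1890 ~ t(8).
Step 5: Two-sided p-value from the t-distribution with 8 df = 0.854813.
Step 6: alpha = 0.05. fail to reject H0.

rho = -0.0667, p = 0.854813, fail to reject H0 at alpha = 0.05.


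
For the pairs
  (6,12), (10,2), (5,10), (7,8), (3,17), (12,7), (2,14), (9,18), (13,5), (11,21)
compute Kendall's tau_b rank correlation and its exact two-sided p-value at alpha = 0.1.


Step 1: Enumerate the 45 unordered pairs (i,j) with i<j and classify each by sign(x_j-x_i) * sign(y_j-y_i).
  (1,2):dx=+4,dy=-10->D; (1,3):dx=-1,dy=-2->C; (1,4):dx=+1,dy=-4->D; (1,5):dx=-3,dy=+5->D
  (1,6):dx=+6,dy=-5->D; (1,7):dx=-4,dy=+2->D; (1,8):dx=+3,dy=+6->C; (1,9):dx=+7,dy=-7->D
  (1,10):dx=+5,dy=+9->C; (2,3):dx=-5,dy=+8->D; (2,4):dx=-3,dy=+6->D; (2,5):dx=-7,dy=+15->D
  (2,6):dx=+2,dy=+5->C; (2,7):dx=-8,dy=+12->D; (2,8):dx=-1,dy=+16->D; (2,9):dx=+3,dy=+3->C
  (2,10):dx=+1,dy=+19->C; (3,4):dx=+2,dy=-2->D; (3,5):dx=-2,dy=+7->D; (3,6):dx=+7,dy=-3->D
  (3,7):dx=-3,dy=+4->D; (3,8):dx=+4,dy=+8->C; (3,9):dx=+8,dy=-5->D; (3,10):dx=+6,dy=+11->C
  (4,5):dx=-4,dy=+9->D; (4,6):dx=+5,dy=-1->D; (4,7):dx=-5,dy=+6->D; (4,8):dx=+2,dy=+10->C
  (4,9):dx=+6,dy=-3->D; (4,10):dx=+4,dy=+13->C; (5,6):dx=+9,dy=-10->D; (5,7):dx=-1,dy=-3->C
  (5,8):dx=+6,dy=+1->C; (5,9):dx=+10,dy=-12->D; (5,10):dx=+8,dy=+4->C; (6,7):dx=-10,dy=+7->D
  (6,8):dx=-3,dy=+11->D; (6,9):dx=+1,dy=-2->D; (6,10):dx=-1,dy=+14->D; (7,8):dx=+7,dy=+4->C
  (7,9):dx=+11,dy=-9->D; (7,10):dx=+9,dy=+7->C; (8,9):dx=+4,dy=-13->D; (8,10):dx=+2,dy=+3->C
  (9,10):dx=-2,dy=+16->D
Step 2: C = 16, D = 29, total pairs = 45.
Step 3: tau = (C - D)/(n(n-1)/2) = (16 - 29)/45 = -0.288889.
Step 4: Exact two-sided p-value (enumerate n! = 3628800 permutations of y under H0): p = 0.291248.
Step 5: alpha = 0.1. fail to reject H0.

tau_b = -0.2889 (C=16, D=29), p = 0.291248, fail to reject H0.


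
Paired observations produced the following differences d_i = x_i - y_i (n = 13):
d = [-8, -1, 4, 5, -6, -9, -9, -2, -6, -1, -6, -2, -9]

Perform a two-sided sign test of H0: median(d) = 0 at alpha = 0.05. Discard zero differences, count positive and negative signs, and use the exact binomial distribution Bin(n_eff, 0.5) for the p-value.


Step 1: Discard zero differences. Original n = 13; n_eff = number of nonzero differences = 13.
Nonzero differences (with sign): -8, -1, +4, +5, -6, -9, -9, -2, -6, -1, -6, -2, -9
Step 2: Count signs: positive = 2, negative = 11.
Step 3: Under H0: P(positive) = 0.5, so the number of positives S ~ Bin(13, 0.5).
Step 4: Two-sided exact p-value = sum of Bin(13,0.5) probabilities at or below the observed probability = 0.022461.
Step 5: alpha = 0.05. reject H0.

n_eff = 13, pos = 2, neg = 11, p = 0.022461, reject H0.


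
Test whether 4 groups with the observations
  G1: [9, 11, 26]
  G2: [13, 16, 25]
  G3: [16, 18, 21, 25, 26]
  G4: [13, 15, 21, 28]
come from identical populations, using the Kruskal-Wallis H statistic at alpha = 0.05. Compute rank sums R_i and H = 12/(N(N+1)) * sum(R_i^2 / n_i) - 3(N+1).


Step 1: Combine all N = 15 observations and assign midranks.
sorted (value, group, rank): (9,G1,1), (11,G1,2), (13,G2,3.5), (13,G4,3.5), (15,G4,5), (16,G2,6.5), (16,G3,6.5), (18,G3,8), (21,G3,9.5), (21,G4,9.5), (25,G2,11.5), (25,G3,11.5), (26,G1,13.5), (26,G3,13.5), (28,G4,15)
Step 2: Sum ranks within each group.
R_1 = 16.5 (n_1 = 3)
R_2 = 21.5 (n_2 = 3)
R_3 = 49 (n_3 = 5)
R_4 = 33 (n_4 = 4)
Step 3: H = 12/(N(N+1)) * sum(R_i^2/n_i) - 3(N+1)
     = 12/(15*16) * (16.5^2/3 + 21.5^2/3 + 49^2/5 + 33^2/4) - 3*16
     = 0.050000 * 997.283 - 48
     = 1.864167.
Step 4: Ties present; correction factor C = 1 - 30/(15^3 - 15) = 0.991071. Corrected H = 1.864167 / 0.991071 = 1.880961.
Step 5: Under H0, H ~ chi^2(3); p-value = 0.597477.
Step 6: alpha = 0.05. fail to reject H0.

H = 1.8810, df = 3, p = 0.597477, fail to reject H0.


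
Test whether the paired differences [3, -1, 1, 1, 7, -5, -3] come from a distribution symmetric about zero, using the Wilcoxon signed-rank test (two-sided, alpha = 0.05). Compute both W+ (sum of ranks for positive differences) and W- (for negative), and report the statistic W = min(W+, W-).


Step 1: Drop any zero differences (none here) and take |d_i|.
|d| = [3, 1, 1, 1, 7, 5, 3]
Step 2: Midrank |d_i| (ties get averaged ranks).
ranks: |3|->4.5, |1|->2, |1|->2, |1|->2, |7|->7, |5|->6, |3|->4.5
Step 3: Attach original signs; sum ranks with positive sign and with negative sign.
W+ = 4.5 + 2 + 2 + 7 = 15.5
W- = 2 + 6 + 4.5 = 12.5
(Check: W+ + W- = 28 should equal n(n+1)/2 = 28.)
Step 4: Test statistic W = min(W+, W-) = 12.5.
Step 5: Ties in |d|, so use the tie-corrected normal approximation.
        E[W] = n(n+1)/4 = 7*8/4 = 14.
        Tie groups: |d|=1 (t=3), |d|=3 (t=2); sum(t^3 - t) = 30.
        Var[W] = n(n+1)(2n+1)/24 - sum(t^3-t)/48 = 840/24 - 30/48 = 34.375.
        z = (W - E[W]) / sqrt(Var[W]) = (12.5 - 14) / 5.8630 = -0.2558.
        Two-sided p = 2*Phi(z) = 0.798074.
Step 6: alpha = 0.05. fail to reject H0.

W+ = 15.5, W- = 12.5, W = min = 12.5, p = 0.798074, fail to reject H0.


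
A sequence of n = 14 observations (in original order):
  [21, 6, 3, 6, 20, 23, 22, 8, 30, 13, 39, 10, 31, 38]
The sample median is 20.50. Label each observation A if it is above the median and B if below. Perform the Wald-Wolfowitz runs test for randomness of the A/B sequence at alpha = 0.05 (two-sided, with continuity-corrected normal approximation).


Step 1: Compute median = 20.50; label A = above, B = below.
Labels in order: ABBBBAABABABAA  (n_A = 7, n_B = 7)
Step 2: Count runs R = 9.
Step 3: Under H0 (random ordering), E[R] = 2*n_A*n_B/(n_A+n_B) + 1 = 2*7*7/14 + 1 = 8.0000.
        Var[R] = 2*n_A*n_B*(2*n_A*n_B - n_A - n_B) / ((n_A+n_B)^2 * (n_A+n_B-1)) = 8232/2548 = 3.2308.
        SD[R] = 1.7974.
Step 4: Continuity-corrected z = (R - 0.5 - E[R]) / SD[R] = (9 - 0.5 - 8.0000) / 1.7974 = 0.2782.
Step 5: Two-sided p-value via normal approximation = 2*(1 - Phi(|z|)) = 0.780879.
Step 6: alpha = 0.05. fail to reject H0.

R = 9, z = 0.2782, p = 0.780879, fail to reject H0.


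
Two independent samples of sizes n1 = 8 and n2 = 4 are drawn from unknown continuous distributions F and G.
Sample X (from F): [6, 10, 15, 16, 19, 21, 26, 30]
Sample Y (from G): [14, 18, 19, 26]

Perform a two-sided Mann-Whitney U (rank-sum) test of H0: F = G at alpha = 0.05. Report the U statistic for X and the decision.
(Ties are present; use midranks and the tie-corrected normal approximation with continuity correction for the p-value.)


Step 1: Combine and sort all 12 observations; assign midranks.
sorted (value, group): (6,X), (10,X), (14,Y), (15,X), (16,X), (18,Y), (19,X), (19,Y), (21,X), (26,X), (26,Y), (30,X)
ranks: 6->1, 10->2, 14->3, 15->4, 16->5, 18->6, 19->7.5, 19->7.5, 21->9, 26->10.5, 26->10.5, 30->12
Step 2: Rank sum for X: R1 = 1 + 2 + 4 + 5 + 7.5 + 9 + 10.5 + 12 = 51.
Step 3: U_X = R1 - n1(n1+1)/2 = 51 - 8*9/2 = 51 - 36 = 15.
       U_Y = n1*n2 - U_X = 32 - 15 = 17.
Step 4: Ties are present, so use the tie-corrected normal approximation (with continuity correction) for the p-value.
Step 5: p-value = 0.932087; compare to alpha = 0.05. fail to reject H0.

U_X = 15, p = 0.932087, fail to reject H0 at alpha = 0.05.
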